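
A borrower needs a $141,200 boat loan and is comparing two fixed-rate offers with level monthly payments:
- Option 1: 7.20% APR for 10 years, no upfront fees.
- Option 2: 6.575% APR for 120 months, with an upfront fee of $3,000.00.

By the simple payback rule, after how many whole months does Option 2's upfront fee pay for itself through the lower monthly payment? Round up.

Option 1: monthly rate = 7.2%/12 = 0.0060000; payment = 141,200 × 0.0060000 / (1 − (1+0.0060000)^−120) = $1,654.04.
Option 2: at 6.575% the monthly rate is 0.0054792, so the payment is 141,200 × 0.0054792 / (1 − 1.0054792^−120) = $1,608.69.
Monthly savings = $1,654.04 − $1,608.69 = $45.35.
Break-even = $3,000.00 / $45.35 = 66.15 → 67 months.

67 months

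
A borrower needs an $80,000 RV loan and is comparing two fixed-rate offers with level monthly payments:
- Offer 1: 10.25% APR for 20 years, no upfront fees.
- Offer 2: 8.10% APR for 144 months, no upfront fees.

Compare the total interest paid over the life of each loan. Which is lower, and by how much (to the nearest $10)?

Offer 2 by $63,140

Offer 1: at 10.25% the monthly rate is 0.0085417, so the payment is 80,000 × 0.0085417 / (1 − 1.0085417^−240) = $785.31.
Total interest on Offer 1 = 240 × $785.31 − $80,000 = $108,474.40.
Offer 2: monthly rate = 8.1%/12 = 0.0067500; payment = 80,000 × 0.0067500 / (1 − (1+0.0067500)^−144) = $870.35.
Total interest on Offer 2 = 144 × $870.35 − $80,000 = $45,330.40.
Offer 2 is lower by $63,144.00.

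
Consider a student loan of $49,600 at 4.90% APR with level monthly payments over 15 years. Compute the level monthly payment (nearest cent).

Monthly rate = 4.9%/12 = 0.0040833; payment = 49,600 × 0.0040833 / (1 − (1+0.0040833)^−180) = $389.65.

$389.65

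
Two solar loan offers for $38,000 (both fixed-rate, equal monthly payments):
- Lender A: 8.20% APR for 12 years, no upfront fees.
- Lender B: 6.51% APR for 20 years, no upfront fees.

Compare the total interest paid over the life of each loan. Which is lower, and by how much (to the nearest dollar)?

Lender A by $8,216

Lender A: at 8.20% the monthly rate is 0.0068333, so the payment is 38,000 × 0.0068333 / (1 − 1.0068333^−144) = $415.51.
Total interest on Lender A = 144 × $415.51 − $38,000 = $21,833.44.
Lender B: at 6.51% the monthly rate is 0.0054250, so the payment is 38,000 × 0.0054250 / (1 − 1.0054250^−240) = $283.54.
Total interest on Lender B = 240 × $283.54 − $38,000 = $30,049.60.
Lender A is lower by $8,216.16.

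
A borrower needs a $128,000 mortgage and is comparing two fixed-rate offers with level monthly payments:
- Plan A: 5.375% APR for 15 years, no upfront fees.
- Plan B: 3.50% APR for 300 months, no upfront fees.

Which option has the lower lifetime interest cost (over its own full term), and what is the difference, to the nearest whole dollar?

Plan A by $5,508

Plan A: monthly rate = 5.375%/12 = 0.0044792; payment = 128,000 × 0.0044792 / (1 − (1+0.0044792)^−180) = $1,037.40.
Total interest on Plan A = 180 × $1,037.40 − $128,000 = $58,732.00.
Plan B: monthly rate = 3.5%/12 = 0.0029167; payment = 128,000 × 0.0029167 / (1 − (1+0.0029167)^−300) = $640.80.
Total interest on Plan B = 300 × $640.80 − $128,000 = $64,240.00.
Plan A is lower by $5,508.00.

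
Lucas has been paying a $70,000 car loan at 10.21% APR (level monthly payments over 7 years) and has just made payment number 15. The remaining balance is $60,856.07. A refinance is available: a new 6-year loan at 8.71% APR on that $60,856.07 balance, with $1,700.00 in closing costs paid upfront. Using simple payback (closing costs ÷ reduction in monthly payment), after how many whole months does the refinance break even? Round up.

Current payment = 70,000 × 10.21%/12 / (1 − (1+0.0085083)^−84) = $1,169.69.
Refinanced payment = 60,856.07 × 0.0072583 / (1 − (1+0.0072583)^−72) = $1,088.22.
Monthly savings = $1,169.69 − $1,088.22 = $81.47.
Break-even = $1,700.00 / $81.47 = 20.87 → 21 months.

21 months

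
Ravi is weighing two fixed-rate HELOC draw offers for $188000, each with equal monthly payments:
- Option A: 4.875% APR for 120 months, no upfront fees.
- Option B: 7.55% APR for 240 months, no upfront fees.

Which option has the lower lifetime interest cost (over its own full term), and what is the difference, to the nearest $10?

Option A: monthly rate = 4.875%/12 = 0.0040625; payment = 188,000 × 0.0040625 / (1 − (1+0.0040625)^−120) = $1,982.56.
Total interest on Option A = 120 × $1,982.56 − $188,000 = $49,907.20.
Option B: at 7.55% the monthly rate is 0.0062917, so the payment is 188,000 × 0.0062917 / (1 − 1.0062917^−240) = $1,520.27.
Total interest on Option B = 240 × $1,520.27 − $188,000 = $176,864.80.
Option A is lower by $126,957.60.

Option A by $126,960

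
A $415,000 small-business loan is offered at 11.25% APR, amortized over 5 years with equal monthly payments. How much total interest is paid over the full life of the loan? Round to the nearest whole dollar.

$129,496

Monthly rate = 11.25%/12 = 0.0093750; payment = 415,000 × 0.0093750 / (1 − (1+0.0093750)^−60) = $9,074.93.
Total paid = 60 × $9,074.93 = $544,495.80; interest = $544,495.80 − $415,000 = $129,495.80.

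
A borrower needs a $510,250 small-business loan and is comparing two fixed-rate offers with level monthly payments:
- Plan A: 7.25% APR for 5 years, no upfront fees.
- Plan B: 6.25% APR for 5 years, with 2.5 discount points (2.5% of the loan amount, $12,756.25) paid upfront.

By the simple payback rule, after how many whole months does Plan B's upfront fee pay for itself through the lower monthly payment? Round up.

Plan A: at 7.25% the monthly rate is 0.0060417, so the payment is 510,250 × 0.0060417 / (1 − 1.0060417^−60) = $10,163.85.
Plan B: monthly rate = 6.25%/12 = 0.0052083; payment = 510,250 × 0.0052083 / (1 − (1+0.0052083)^−60) = $9,923.99.
Monthly savings = $10,163.85 − $9,923.99 = $239.86.
Break-even = $12,756.25 / $239.86 = 53.18 → 54 months.

54 months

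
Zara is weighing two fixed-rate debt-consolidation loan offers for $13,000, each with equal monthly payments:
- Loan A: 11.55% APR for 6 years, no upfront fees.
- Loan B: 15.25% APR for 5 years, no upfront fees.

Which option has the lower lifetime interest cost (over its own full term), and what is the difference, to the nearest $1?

Loan A by $578

Loan A: at 11.55% the monthly rate is 0.0096250, so the payment is 13,000 × 0.0096250 / (1 − 1.0096250^−72) = $251.12.
Total interest on Loan A = 72 × $251.12 − $13,000 = $5,080.64.
Loan B: at 15.25% the monthly rate is 0.0127083, so the payment is 13,000 × 0.0127083 / (1 − 1.0127083^−60) = $310.98.
Total interest on Loan B = 60 × $310.98 − $13,000 = $5,658.80.
Loan A is lower by $578.16.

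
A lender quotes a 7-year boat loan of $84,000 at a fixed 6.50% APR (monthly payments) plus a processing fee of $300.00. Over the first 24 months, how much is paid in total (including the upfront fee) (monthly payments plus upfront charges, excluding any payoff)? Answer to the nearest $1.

Monthly rate = 6.5%/12 = 0.0054167; payment = 84,000 × 0.0054167 / (1 − (1+0.0054167)^−84) = $1,247.35.
Total outlay = 24 × $1,247.35 + $300.00 = $30,236.40.

$30,236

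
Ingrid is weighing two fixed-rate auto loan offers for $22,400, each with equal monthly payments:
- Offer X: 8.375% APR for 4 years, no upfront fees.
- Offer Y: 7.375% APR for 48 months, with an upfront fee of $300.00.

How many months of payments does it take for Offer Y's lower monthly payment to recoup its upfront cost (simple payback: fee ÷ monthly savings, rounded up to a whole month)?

29 months

Offer X: monthly rate = 8.375%/12 = 0.0069792; payment = 22,400 × 0.0069792 / (1 − (1+0.0069792)^−48) = $550.80.
Offer Y: at 7.375% the monthly rate is 0.0061458, so the payment is 22,400 × 0.0061458 / (1 − 1.0061458^−48) = $540.30.
Monthly savings = $550.80 − $540.30 = $10.50.
Break-even = $300.00 / $10.50 = 28.57 → 29 months.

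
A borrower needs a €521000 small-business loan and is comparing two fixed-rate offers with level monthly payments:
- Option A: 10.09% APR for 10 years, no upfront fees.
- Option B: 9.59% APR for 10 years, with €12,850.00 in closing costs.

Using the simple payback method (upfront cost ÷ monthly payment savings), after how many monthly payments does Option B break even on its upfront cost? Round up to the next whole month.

90 months

Option A: monthly rate = 10.09%/12 = 0.0084083; payment = 521,000 × 0.0084083 / (1 − (1+0.0084083)^−120) = €6,911.05.
Option B: monthly rate = 9.59%/12 = 0.0079917; payment = 521,000 × 0.0079917 / (1 − (1+0.0079917)^−120) = €6,767.31.
Monthly savings = €6,911.05 − €6,767.31 = €143.74.
Break-even = €12,850.00 / €143.74 = 89.40 → 90 months.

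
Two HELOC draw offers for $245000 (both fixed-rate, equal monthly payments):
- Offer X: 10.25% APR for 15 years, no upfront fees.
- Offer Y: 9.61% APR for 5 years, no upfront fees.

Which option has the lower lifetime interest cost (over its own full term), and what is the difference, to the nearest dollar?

Offer X: at 10.25% the monthly rate is 0.0085417, so the payment is 245,000 × 0.0085417 / (1 − 1.0085417^−180) = $2,670.38.
Total interest on Offer X = 180 × $2,670.38 − $245,000 = $235,668.40.
Offer Y: at 9.61% the monthly rate is 0.0080083, so the payment is 245,000 × 0.0080083 / (1 − 1.0080083^−60) = $5,158.64.
Total interest on Offer Y = 60 × $5,158.64 − $245,000 = $64,518.40.
Offer Y is lower by $171,150.00.

Offer Y by $171,150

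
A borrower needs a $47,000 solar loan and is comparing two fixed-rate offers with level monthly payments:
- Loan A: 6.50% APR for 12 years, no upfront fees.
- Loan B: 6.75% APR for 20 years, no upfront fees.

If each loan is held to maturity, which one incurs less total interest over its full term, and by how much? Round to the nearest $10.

Loan A: at 6.50% the monthly rate is 0.0054167, so the payment is 47,000 × 0.0054167 / (1 − 1.0054167^−144) = $470.90.
Total interest on Loan A = 144 × $470.90 − $47,000 = $20,809.60.
Loan B: at 6.75% the monthly rate is 0.0056250, so the payment is 47,000 × 0.0056250 / (1 − 1.0056250^−240) = $357.37.
Total interest on Loan B = 240 × $357.37 − $47,000 = $38,768.80.
Loan A is lower by $17,959.20.

Loan A by $17,960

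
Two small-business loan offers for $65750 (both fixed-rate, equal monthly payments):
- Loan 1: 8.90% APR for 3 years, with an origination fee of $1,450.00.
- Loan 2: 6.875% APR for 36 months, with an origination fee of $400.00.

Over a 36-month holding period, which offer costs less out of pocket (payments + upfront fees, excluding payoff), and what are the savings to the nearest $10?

Loan 1: at 8.90% the monthly rate is 0.0074167, so the payment is 65,750 × 0.0074167 / (1 − 1.0074167^−36) = $2,087.77.
Loan 2: monthly rate = 6.875%/12 = 0.0057292; payment = 65,750 × 0.0057292 / (1 − (1+0.0057292)^−36) = $2,026.41.
Over 36 months: Loan 1 costs 36 × $2,087.77 + $1,450.00 = $76,609.72; Loan 2 costs 36 × $2,026.41 + $400.00 = $73,350.76.
Loan 2 is cheaper by $76,609.72 − $73,350.76 = $3,258.96.

Loan 2 by $3,260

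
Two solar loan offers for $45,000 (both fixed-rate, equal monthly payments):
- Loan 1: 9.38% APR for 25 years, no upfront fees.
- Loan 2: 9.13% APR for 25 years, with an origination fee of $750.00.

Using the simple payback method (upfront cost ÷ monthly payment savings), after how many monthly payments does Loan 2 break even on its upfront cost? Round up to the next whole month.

Loan 1: at 9.38% the monthly rate is 0.0078167, so the payment is 45,000 × 0.0078167 / (1 − 1.0078167^−300) = $389.42.
Loan 2: at 9.13% the monthly rate is 0.0076083, so the payment is 45,000 × 0.0076083 / (1 − 1.0076083^−300) = $381.65.
Monthly savings = $389.42 − $381.65 = $7.77.
Break-even = $750.00 / $7.77 = 96.53 → 97 months.

97 months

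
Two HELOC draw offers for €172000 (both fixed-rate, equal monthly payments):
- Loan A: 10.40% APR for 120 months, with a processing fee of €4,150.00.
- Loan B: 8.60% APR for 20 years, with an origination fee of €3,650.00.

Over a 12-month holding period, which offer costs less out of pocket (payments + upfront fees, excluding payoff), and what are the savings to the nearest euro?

Loan B by €10,192

Loan A: monthly rate = 10.4%/12 = 0.0086667; payment = 172,000 × 0.0086667 / (1 − (1+0.0086667)^−120) = €2,311.26.
Loan B: at 8.60% the monthly rate is 0.0071667, so the payment is 172,000 × 0.0071667 / (1 − 1.0071667^−240) = €1,503.56.
Over 12 months: Loan A costs 12 × €2,311.26 + €4,150.00 = €31,885.12; Loan B costs 12 × €1,503.56 + €3,650.00 = €21,692.72.
Loan B is cheaper by €31,885.12 − €21,692.72 = €10,192.40.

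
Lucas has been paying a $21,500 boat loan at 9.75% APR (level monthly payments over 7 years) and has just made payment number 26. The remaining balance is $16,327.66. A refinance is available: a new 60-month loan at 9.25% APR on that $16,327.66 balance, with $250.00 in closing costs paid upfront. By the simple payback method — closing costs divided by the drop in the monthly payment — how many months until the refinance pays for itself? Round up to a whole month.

19 months

Current payment = 21,500 × 9.75%/12 / (1 − (1+0.0081250)^−84) = $354.15.
Refinanced payment = 16,327.66 × 0.0077083 / (1 − (1+0.0077083)^−60) = $340.92.
Monthly savings = $354.15 − $340.92 = $13.23.
Break-even = $250.00 / $13.23 = 18.90 → 19 months.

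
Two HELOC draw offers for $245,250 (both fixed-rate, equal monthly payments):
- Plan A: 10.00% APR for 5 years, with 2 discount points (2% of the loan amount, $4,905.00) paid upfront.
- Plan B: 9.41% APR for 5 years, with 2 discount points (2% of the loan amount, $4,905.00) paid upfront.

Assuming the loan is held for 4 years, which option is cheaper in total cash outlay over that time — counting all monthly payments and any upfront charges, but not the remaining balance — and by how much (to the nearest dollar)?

Plan B by $3,404

Plan A: at 10.00% the monthly rate is 0.0083333, so the payment is 245,250 × 0.0083333 / (1 − 1.0083333^−60) = $5,210.84.
Plan B: monthly rate = 9.41%/12 = 0.0078417; payment = 245,250 × 0.0078417 / (1 − (1+0.0078417)^−60) = $5,139.93.
Over 48 months: Plan A costs 48 × $5,210.84 + $4,905.00 = $255,025.32; Plan B costs 48 × $5,139.93 + $4,905.00 = $251,621.64.
Plan B is cheaper by $255,025.32 − $251,621.64 = $3,403.68.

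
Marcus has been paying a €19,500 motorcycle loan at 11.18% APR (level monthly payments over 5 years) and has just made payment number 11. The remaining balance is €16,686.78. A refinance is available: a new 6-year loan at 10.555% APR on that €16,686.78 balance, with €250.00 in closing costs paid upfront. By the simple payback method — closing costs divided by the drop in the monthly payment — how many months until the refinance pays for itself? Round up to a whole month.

3 months

Current payment = 19,500 × 11.18%/12 / (1 − (1+0.0093167)^−60) = €425.73.
Refinanced payment = 16,686.78 × 0.0087958 / (1 − (1+0.0087958)^−72) = €313.83.
Monthly savings = €425.73 − €313.83 = €111.90.
Break-even = €250.00 / €111.90 = 2.23 → 3 months.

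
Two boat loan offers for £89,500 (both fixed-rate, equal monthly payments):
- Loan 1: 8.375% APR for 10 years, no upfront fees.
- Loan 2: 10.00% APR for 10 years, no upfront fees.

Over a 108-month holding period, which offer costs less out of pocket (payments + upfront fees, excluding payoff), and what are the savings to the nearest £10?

Loan 1: at 8.375% the monthly rate is 0.0069792, so the payment is 89,500 × 0.0069792 / (1 − 1.0069792^−120) = £1,103.70.
Loan 2: at 10.00% the monthly rate is 0.0083333, so the payment is 89,500 × 0.0083333 / (1 − 1.0083333^−120) = £1,182.75.
Over 108 months: Loan 1 costs 108 × £1,103.70 = £119,199.60; Loan 2 costs 108 × £1,182.75 = £127,737.00.
Loan 1 is cheaper by £127,737.00 − £119,199.60 = £8,537.40.

Loan 1 by £8,540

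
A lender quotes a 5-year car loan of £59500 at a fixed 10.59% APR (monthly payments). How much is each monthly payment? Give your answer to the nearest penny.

£1,281.54

Monthly rate = 10.59%/12 = 0.0088250; payment = 59,500 × 0.0088250 / (1 − (1+0.0088250)^−60) = £1,281.54.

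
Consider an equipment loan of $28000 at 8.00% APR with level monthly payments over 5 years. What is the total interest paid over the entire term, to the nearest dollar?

$6,064

Monthly rate = 8%/12 = 0.0066667; payment = 28,000 × 0.0066667 / (1 − (1+0.0066667)^−60) = $567.74.
Total paid = 60 × $567.74 = $34,064.40; interest = $34,064.40 − $28,000 = $6,064.40.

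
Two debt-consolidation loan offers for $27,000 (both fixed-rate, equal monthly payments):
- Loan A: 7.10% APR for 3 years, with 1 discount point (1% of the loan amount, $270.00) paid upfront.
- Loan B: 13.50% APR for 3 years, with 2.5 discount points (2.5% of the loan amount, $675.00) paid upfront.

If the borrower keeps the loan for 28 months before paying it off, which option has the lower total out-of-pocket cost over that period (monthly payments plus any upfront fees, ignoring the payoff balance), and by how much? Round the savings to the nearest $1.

Loan A: at 7.10% the monthly rate is 0.0059167, so the payment is 27,000 × 0.0059167 / (1 − 1.0059167^−36) = $834.92.
Loan B: at 13.50% the monthly rate is 0.0112500, so the payment is 27,000 × 0.0112500 / (1 − 1.0112500^−36) = $916.25.
Over 28 months: Loan A costs 28 × $834.92 + $270.00 = $23,647.76; Loan B costs 28 × $916.25 + $675.00 = $26,330.00.
Loan A is cheaper by $26,330.00 − $23,647.76 = $2,682.24.

Loan A by $2,682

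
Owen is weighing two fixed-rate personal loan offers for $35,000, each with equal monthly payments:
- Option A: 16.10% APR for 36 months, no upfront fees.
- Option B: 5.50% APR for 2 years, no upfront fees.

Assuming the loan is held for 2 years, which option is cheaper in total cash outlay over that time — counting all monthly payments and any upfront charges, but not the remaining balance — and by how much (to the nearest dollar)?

Option A by $7,467

Option A: monthly rate = 16.1%/12 = 0.0134167; payment = 35,000 × 0.0134167 / (1 − (1+0.0134167)^−36) = $1,232.22.
Option B: monthly rate = 5.5%/12 = 0.0045833; payment = 35,000 × 0.0045833 / (1 − (1+0.0045833)^−24) = $1,543.35.
Over 24 months: Option A costs 24 × $1,232.22 = $29,573.28; Option B costs 24 × $1,543.35 = $37,040.40.
Option A is cheaper by $37,040.40 − $29,573.28 = $7,467.12.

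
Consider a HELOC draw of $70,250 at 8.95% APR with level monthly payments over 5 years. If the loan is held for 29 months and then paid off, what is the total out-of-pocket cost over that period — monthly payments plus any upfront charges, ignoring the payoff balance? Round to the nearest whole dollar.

$42,241

At 8.95% the monthly rate is 0.0074583, so the payment is 70,250 × 0.0074583 / (1 − 1.0074583^−60) = $1,456.57.
Total outlay = 29 × $1,456.57 = $42,240.53.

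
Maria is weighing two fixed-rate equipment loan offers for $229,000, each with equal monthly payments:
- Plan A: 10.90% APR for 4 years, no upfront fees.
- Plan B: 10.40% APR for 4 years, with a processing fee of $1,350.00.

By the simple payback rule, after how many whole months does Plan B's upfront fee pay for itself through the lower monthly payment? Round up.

Plan A: at 10.90% the monthly rate is 0.0090833, so the payment is 229,000 × 0.0090833 / (1 − 1.0090833^−48) = $5,907.51.
Plan B: at 10.40% the monthly rate is 0.0086667, so the payment is 229,000 × 0.0086667 / (1 − 1.0086667^−48) = $5,852.12.
Monthly savings = $5,907.51 − $5,852.12 = $55.39.
Break-even = $1,350.00 / $55.39 = 24.37 → 25 months.

25 months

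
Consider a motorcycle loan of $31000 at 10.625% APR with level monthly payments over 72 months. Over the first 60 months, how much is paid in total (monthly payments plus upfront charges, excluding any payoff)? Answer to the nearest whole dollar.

$35,047

Monthly rate = 10.625%/12 = 0.0088542; payment = 31,000 × 0.0088542 / (1 − (1+0.0088542)^−72) = $584.12.
Total outlay = 60 × $584.12 = $35,047.20.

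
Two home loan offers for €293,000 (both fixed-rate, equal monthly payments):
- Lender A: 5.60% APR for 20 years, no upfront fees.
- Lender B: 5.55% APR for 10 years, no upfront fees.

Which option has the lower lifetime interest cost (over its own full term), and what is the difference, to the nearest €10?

Lender A: monthly rate = 5.6%/12 = 0.0046667; payment = 293,000 × 0.0046667 / (1 − (1+0.0046667)^−240) = €2,032.09.
Total interest on Lender A = 240 × €2,032.09 − €293,000 = €194,701.60.
Lender B: monthly rate = 5.55%/12 = 0.0046250; payment = 293,000 × 0.0046250 / (1 − (1+0.0046250)^−120) = €3,187.08.
Total interest on Lender B = 120 × €3,187.08 − €293,000 = €89,449.60.
Lender B is lower by €105,252.00.

Lender B by €105,250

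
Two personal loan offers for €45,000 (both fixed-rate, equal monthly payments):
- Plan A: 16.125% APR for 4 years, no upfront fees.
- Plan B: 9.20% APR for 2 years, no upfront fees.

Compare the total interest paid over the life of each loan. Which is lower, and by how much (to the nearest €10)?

Plan B by €11,910

Plan A: at 16.125% the monthly rate is 0.0134375, so the payment is 45,000 × 0.0134375 / (1 − 1.0134375^−48) = €1,278.20.
Total interest on Plan A = 48 × €1,278.20 − €45,000 = €16,353.60.
Plan B: at 9.20% the monthly rate is 0.0076667, so the payment is 45,000 × 0.0076667 / (1 − 1.0076667^−24) = €2,059.95.
Total interest on Plan B = 24 × €2,059.95 − €45,000 = €4,438.80.
Plan B is lower by €11,914.80.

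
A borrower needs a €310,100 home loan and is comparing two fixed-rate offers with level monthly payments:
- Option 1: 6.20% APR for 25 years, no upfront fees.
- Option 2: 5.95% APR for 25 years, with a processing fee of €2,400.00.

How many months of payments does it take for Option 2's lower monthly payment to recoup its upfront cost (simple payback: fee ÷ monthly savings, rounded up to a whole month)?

Option 1: monthly rate = 6.2%/12 = 0.0051667; payment = 310,100 × 0.0051667 / (1 − (1+0.0051667)^−300) = €2,036.06.
Option 2: at 5.95% the monthly rate is 0.0049583, so the payment is 310,100 × 0.0049583 / (1 − 1.0049583^−300) = €1,988.51.
Monthly savings = €2,036.06 − €1,988.51 = €47.55.
Break-even = €2,400.00 / €47.55 = 50.47 → 51 months.

51 months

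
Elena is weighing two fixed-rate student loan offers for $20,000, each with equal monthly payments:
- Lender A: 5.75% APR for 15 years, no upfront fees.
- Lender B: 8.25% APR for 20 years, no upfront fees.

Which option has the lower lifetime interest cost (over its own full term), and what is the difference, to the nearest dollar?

Lender A by $11,004

Lender A: at 5.75% the monthly rate is 0.0047917, so the payment is 20,000 × 0.0047917 / (1 − 1.0047917^−180) = $166.08.
Total interest on Lender A = 180 × $166.08 − $20,000 = $9,894.40.
Lender B: monthly rate = 8.25%/12 = 0.0068750; payment = 20,000 × 0.0068750 / (1 − (1+0.0068750)^−240) = $170.41.
Total interest on Lender B = 240 × $170.41 − $20,000 = $20,898.40.
Lender A is lower by $11,004.00.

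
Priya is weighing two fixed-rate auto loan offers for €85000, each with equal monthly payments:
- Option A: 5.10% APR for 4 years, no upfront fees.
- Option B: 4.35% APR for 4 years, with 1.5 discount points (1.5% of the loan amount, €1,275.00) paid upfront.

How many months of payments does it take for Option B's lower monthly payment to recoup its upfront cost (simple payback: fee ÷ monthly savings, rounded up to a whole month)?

Option A: monthly rate = 5.1%/12 = 0.0042500; payment = 85,000 × 0.0042500 / (1 − (1+0.0042500)^−48) = €1,961.34.
Option B: at 4.35% the monthly rate is 0.0036250, so the payment is 85,000 × 0.0036250 / (1 − 1.0036250^−48) = €1,932.56.
Monthly savings = €1,961.34 − €1,932.56 = €28.78.
Break-even = €1,275.00 / €28.78 = 44.30 → 45 months.

45 months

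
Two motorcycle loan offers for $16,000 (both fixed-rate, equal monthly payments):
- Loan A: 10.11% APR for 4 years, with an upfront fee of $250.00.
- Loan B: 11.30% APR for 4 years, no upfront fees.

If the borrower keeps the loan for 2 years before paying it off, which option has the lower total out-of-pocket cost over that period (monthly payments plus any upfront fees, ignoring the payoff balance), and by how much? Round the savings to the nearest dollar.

Loan B by $29

Loan A: monthly rate = 10.11%/12 = 0.0084250; payment = 16,000 × 0.0084250 / (1 − (1+0.0084250)^−48) = $406.65.
Loan B: at 11.30% the monthly rate is 0.0094167, so the payment is 16,000 × 0.0094167 / (1 − 1.0094167^−48) = $415.86.
Over 24 months: Loan A costs 24 × $406.65 + $250.00 = $10,009.60; Loan B costs 24 × $415.86 = $9,980.64.
Loan B is cheaper by $10,009.60 − $9,980.64 = $28.96.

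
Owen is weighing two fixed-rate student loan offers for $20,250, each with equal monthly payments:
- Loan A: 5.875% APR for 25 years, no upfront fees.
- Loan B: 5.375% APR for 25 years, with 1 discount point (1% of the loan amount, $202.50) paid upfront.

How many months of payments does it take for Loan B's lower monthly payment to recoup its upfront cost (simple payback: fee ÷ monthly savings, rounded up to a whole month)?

34 months

Loan A: monthly rate = 5.875%/12 = 0.0048958; payment = 20,250 × 0.0048958 / (1 − (1+0.0048958)^−300) = $128.93.
Loan B: at 5.375% the monthly rate is 0.0044792, so the payment is 20,250 × 0.0044792 / (1 − 1.0044792^−300) = $122.85.
Monthly savings = $128.93 − $122.85 = $6.08.
Break-even = $202.50 / $6.08 = 33.31 → 34 months.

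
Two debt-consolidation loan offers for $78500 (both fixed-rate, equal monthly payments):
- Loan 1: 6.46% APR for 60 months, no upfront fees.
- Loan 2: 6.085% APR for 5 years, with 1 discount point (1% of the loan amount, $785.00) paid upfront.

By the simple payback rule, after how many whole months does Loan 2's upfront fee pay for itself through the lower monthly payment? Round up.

58 months

Loan 1: at 6.46% the monthly rate is 0.0053833, so the payment is 78,500 × 0.0053833 / (1 − 1.0053833^−60) = $1,534.47.
Loan 2: at 6.085% the monthly rate is 0.0050708, so the payment is 78,500 × 0.0050708 / (1 − 1.0050708^−60) = $1,520.73.
Monthly savings = $1,534.47 − $1,520.73 = $13.74.
Break-even = $785.00 / $13.74 = 57.13 → 58 months.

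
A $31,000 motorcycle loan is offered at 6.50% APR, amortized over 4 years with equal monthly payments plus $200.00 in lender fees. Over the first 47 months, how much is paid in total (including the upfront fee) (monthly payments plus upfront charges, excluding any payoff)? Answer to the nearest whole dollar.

Monthly rate = 6.5%/12 = 0.0054167; payment = 31,000 × 0.0054167 / (1 − (1+0.0054167)^−48) = $735.16.
Total outlay = 47 × $735.16 + $200.00 = $34,752.52.

$34,753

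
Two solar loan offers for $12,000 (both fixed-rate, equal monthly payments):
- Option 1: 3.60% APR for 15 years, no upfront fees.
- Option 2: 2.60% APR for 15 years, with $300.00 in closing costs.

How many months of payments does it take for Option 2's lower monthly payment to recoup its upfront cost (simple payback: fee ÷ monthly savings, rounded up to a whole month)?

52 months

Option 1: at 3.60% the monthly rate is 0.0030000, so the payment is 12,000 × 0.0030000 / (1 − 1.0030000^−180) = $86.38.
Option 2: at 2.60% the monthly rate is 0.0021667, so the payment is 12,000 × 0.0021667 / (1 − 1.0021667^−180) = $80.58.
Monthly savings = $86.38 − $80.58 = $5.80.
Break-even = $300.00 / $5.80 = 51.72 → 52 months.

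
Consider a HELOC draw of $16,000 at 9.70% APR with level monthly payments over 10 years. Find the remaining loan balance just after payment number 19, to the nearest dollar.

$14,375

With monthly rate i = 9.7%/12 = 0.0080833, the balance after k of n payments is P · [(1+i)^n − (1+i)^k] / [(1+i)^n − 1].
(1+0.0080833)^120 = 2.62767804 and (1+0.0080833)^19 = 1.16528527, so the balance is 16,000 × (2.62767804 − 1.16528527) / (2.62767804 − 1) = $14,375.25.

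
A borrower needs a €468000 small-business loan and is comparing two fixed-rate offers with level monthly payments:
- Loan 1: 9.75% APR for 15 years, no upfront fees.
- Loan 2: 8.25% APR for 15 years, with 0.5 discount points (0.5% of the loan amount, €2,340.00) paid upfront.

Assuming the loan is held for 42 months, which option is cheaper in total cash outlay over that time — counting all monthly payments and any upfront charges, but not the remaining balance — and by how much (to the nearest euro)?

Loan 2 by €15,198

Loan 1: monthly rate = 9.75%/12 = 0.0081250; payment = 468,000 × 0.0081250 / (1 − (1+0.0081250)^−180) = €4,957.82.
Loan 2: monthly rate = 8.25%/12 = 0.0068750; payment = 468,000 × 0.0068750 / (1 − (1+0.0068750)^−180) = €4,540.26.
Over 42 months: Loan 1 costs 42 × €4,957.82 = €208,228.44; Loan 2 costs 42 × €4,540.26 + €2,340.00 = €193,030.92.
Loan 2 is cheaper by €208,228.44 − €193,030.92 = €15,197.52.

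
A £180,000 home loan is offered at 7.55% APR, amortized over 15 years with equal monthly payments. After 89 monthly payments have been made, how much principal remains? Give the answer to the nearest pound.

With monthly rate i = 7.55%/12 = 0.0062917, the balance after k of n payments is P · [(1+i)^n − (1+i)^k] / [(1+i)^n − 1].
(1+0.0062917)^180 = 3.09241462 and (1+0.0062917)^89 = 1.74753138, so the balance is 180,000 × (3.09241462 − 1.74753138) / (3.09241462 − 1) = £115,693.60.

£115,694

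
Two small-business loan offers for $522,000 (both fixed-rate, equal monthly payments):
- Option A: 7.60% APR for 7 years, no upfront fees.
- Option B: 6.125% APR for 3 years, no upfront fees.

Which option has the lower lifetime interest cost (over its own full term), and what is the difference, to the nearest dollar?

Option A: monthly rate = 7.6%/12 = 0.0063333; payment = 522,000 × 0.0063333 / (1 − (1+0.0063333)^−84) = $8,032.37.
Total interest on Option A = 84 × $8,032.37 − $522,000 = $152,719.08.
Option B: at 6.125% the monthly rate is 0.0051042, so the payment is 522,000 × 0.0051042 / (1 − 1.0051042^−36) = $15,909.83.
Total interest on Option B = 36 × $15,909.83 − $522,000 = $50,753.88.
Option B is lower by $101,965.20.

Option B by $101,965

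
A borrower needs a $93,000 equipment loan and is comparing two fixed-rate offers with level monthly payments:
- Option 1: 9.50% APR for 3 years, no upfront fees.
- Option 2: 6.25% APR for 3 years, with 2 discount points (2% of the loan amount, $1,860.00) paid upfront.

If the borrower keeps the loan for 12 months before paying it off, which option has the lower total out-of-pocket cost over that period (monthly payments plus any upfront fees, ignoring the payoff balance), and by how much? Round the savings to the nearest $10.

Option 1 by $190

Option 1: at 9.50% the monthly rate is 0.0079167, so the payment is 93,000 × 0.0079167 / (1 − 1.0079167^−36) = $2,979.06.
Option 2: at 6.25% the monthly rate is 0.0052083, so the payment is 93,000 × 0.0052083 / (1 − 1.0052083^−36) = $2,839.79.
Over 12 months: Option 1 costs 12 × $2,979.06 = $35,748.72; Option 2 costs 12 × $2,839.79 + $1,860.00 = $35,937.48.
Option 1 is cheaper by $35,937.48 − $35,748.72 = $188.76.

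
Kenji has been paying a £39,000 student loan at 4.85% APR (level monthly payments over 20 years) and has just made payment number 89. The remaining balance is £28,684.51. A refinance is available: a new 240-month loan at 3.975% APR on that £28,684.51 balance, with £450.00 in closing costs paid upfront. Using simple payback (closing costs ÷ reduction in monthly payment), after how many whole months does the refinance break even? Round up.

Current payment = 39,000 × 4.85%/12 / (1 − (1+0.0040417)^−240) = £254.16.
Refinanced payment = 28,684.51 × 0.0033125 / (1 − (1+0.0033125)^−240) = £173.44.
Monthly savings = £254.16 − £173.44 = £80.72.
Break-even = £450.00 / £80.72 = 5.57 → 6 months.

6 months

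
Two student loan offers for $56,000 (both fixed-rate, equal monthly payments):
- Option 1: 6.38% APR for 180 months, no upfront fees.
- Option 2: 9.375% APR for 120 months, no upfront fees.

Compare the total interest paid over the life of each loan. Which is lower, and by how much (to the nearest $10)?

Option 2 by $650

Option 1: at 6.38% the monthly rate is 0.0053167, so the payment is 56,000 × 0.0053167 / (1 − 1.0053167^−180) = $484.13.
Total interest on Option 1 = 180 × $484.13 − $56,000 = $31,143.40.
Option 2: at 9.375% the monthly rate is 0.0078125, so the payment is 56,000 × 0.0078125 / (1 − 1.0078125^−120) = $720.80.
Total interest on Option 2 = 120 × $720.80 − $56,000 = $30,496.00.
Option 2 is lower by $647.40.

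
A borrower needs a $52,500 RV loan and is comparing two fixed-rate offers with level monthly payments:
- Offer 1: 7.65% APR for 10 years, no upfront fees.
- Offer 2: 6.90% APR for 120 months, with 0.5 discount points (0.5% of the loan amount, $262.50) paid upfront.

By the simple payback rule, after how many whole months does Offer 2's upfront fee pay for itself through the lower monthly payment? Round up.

13 months

Offer 1: monthly rate = 7.65%/12 = 0.0063750; payment = 52,500 × 0.0063750 / (1 − (1+0.0063750)^−120) = $627.30.
Offer 2: monthly rate = 6.9%/12 = 0.0057500; payment = 52,500 × 0.0057500 / (1 − (1+0.0057500)^−120) = $606.87.
Monthly savings = $627.30 − $606.87 = $20.43.
Break-even = $262.50 / $20.43 = 12.85 → 13 months.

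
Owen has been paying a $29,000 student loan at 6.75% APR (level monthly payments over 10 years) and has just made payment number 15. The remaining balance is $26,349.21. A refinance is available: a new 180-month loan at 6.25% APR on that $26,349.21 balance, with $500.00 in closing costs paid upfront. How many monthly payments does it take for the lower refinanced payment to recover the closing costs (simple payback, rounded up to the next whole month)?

Current payment = 29,000 × 6.75%/12 / (1 − (1+0.0056250)^−120) = $332.99.
Refinanced payment = 26,349.21 × 0.0052083 / (1 − (1+0.0052083)^−180) = $225.92.
Monthly savings = $332.99 − $225.92 = $107.07.
Break-even = $500.00 / $107.07 = 4.67 → 5 months.

5 months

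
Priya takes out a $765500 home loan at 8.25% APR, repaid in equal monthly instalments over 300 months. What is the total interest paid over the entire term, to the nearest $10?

Monthly rate = 8.25%/12 = 0.0068750; payment = 765,500 × 0.0068750 / (1 − (1+0.0068750)^−300) = $6,035.59.
Total paid = 300 × $6,035.59 = $1,810,677.00; interest = $1,810,677.00 − $765,500 = $1,045,177.00.

$1,045,180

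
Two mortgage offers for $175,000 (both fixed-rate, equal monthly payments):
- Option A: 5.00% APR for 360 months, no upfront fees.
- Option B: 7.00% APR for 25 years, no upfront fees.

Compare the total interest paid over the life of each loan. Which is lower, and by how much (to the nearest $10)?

Option A by $32,860

Option A: monthly rate = 5%/12 = 0.0041667; payment = 175,000 × 0.0041667 / (1 − (1+0.0041667)^−360) = $939.44.
Total interest on Option A = 360 × $939.44 − $175,000 = $163,198.40.
Option B: at 7.00% the monthly rate is 0.0058333, so the payment is 175,000 × 0.0058333 / (1 − 1.0058333^−300) = $1,236.86.
Total interest on Option B = 300 × $1,236.86 − $175,000 = $196,058.00.
Option A is lower by $32,859.60.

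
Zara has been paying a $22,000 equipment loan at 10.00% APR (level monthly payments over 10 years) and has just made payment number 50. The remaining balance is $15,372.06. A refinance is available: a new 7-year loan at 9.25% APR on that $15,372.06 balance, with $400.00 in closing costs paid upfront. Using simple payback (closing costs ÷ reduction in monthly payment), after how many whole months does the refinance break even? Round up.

10 months

Current payment = 22,000 × 10%/12 / (1 − (1+0.0083333)^−120) = $290.73.
Refinanced payment = 15,372.06 × 0.0077083 / (1 − (1+0.0077083)^−84) = $249.28.
Monthly savings = $290.73 − $249.28 = $41.45.
Break-even = $400.00 / $41.45 = 9.65 → 10 months.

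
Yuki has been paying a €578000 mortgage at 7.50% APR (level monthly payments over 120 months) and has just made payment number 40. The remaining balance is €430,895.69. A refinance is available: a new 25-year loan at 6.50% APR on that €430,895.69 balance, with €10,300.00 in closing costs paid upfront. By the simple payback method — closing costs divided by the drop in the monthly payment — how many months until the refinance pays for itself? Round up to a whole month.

Current payment = 578,000 × 7.5%/12 / (1 − (1+0.0062500)^−120) = €6,860.96.
Refinanced payment = 430,895.69 × 0.0054167 / (1 − (1+0.0054167)^−300) = €2,909.44.
Monthly savings = €6,860.96 − €2,909.44 = €3,951.52.
Break-even = €10,300.00 / €3,951.52 = 2.61 → 3 months.

3 months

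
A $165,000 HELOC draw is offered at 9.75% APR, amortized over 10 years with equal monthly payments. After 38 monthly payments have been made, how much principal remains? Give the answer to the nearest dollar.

$128,794

With monthly rate i = 9.75%/12 = 0.0081250, the balance after k of n payments is P · [(1+i)^n − (1+i)^k] / [(1+i)^n − 1].
(1+0.0081250)^120 = 2.64074319 and (1+0.0081250)^38 = 1.36002415, so the balance is 165,000 × (2.64074319 − 1.36002415) / (2.64074319 − 1) = $128,794.47.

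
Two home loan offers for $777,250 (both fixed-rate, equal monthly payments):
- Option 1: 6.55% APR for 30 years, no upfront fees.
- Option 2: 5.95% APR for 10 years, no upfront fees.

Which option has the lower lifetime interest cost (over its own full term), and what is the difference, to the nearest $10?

Option 2 by $744,650

Option 1: monthly rate = 6.55%/12 = 0.0054583; payment = 777,250 × 0.0054583 / (1 − (1+0.0054583)^−360) = $4,938.33.
Total interest on Option 1 = 360 × $4,938.33 − $777,250 = $1,000,548.80.
Option 2: at 5.95% the monthly rate is 0.0049583, so the payment is 777,250 × 0.0049583 / (1 − 1.0049583^−120) = $8,609.57.
Total interest on Option 2 = 120 × $8,609.57 − $777,250 = $255,898.40.
Option 2 is lower by $744,650.40.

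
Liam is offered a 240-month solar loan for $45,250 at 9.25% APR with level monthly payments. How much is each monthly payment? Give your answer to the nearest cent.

$414.43

Monthly rate = 9.25%/12 = 0.0077083; payment = 45,250 × 0.0077083 / (1 − (1+0.0077083)^−240) = $414.43.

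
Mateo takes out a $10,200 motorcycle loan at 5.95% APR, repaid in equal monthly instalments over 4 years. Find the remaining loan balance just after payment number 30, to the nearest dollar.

$4,111

With monthly rate i = 5.95%/12 = 0.0049583, the balance after k of n payments is P · [(1+i)^n − (1+i)^k] / [(1+i)^n − 1].
(1+0.0049583)^48 = 1.26796329 and (1+0.0049583)^30 = 1.15995642, so the balance is 10,200 × (1.26796329 − 1.15995642) / (1.26796329 − 1) = $4,111.27.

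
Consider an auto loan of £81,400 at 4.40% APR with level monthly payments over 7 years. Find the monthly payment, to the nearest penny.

At 4.40% the monthly rate is 0.0036667, so the payment is 81,400 × 0.0036667 / (1 − 1.0036667^−84) = £1,127.69.

£1,127.69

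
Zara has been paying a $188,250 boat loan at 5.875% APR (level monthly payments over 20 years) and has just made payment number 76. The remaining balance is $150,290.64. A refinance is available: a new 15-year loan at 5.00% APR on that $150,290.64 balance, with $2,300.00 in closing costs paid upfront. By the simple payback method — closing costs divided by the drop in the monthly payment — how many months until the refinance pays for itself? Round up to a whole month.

16 months

Current payment = 188,250 × 5.875%/12 / (1 − (1+0.0048958)^−240) = $1,335.14.
Refinanced payment = 150,290.64 × 0.0041667 / (1 − (1+0.0041667)^−180) = $1,188.49.
Monthly savings = $1,335.14 − $1,188.49 = $146.65.
Break-even = $2,300.00 / $146.65 = 15.68 → 16 months.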